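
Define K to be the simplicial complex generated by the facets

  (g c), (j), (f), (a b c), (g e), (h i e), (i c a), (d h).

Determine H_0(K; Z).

H_0 = Z^3.

K has 10 vertices, 11 edges, 3 triangles.
rank ∂_0 = 0, rank ∂_1 = 7 ⇒ b_0 = 10 − 0 − 7 = 3; all invariant factors of ∂_1 are 1 so no torsion. So H_0 = Z^3.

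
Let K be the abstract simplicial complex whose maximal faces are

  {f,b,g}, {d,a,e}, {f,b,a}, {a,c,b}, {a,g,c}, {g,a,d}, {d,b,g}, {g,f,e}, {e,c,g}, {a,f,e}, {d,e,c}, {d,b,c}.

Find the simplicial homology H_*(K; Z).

H_0 ≅ Z,  H_1 ≅ Z/2Z,  H_2 = 0.

K has 7 vertices, 18 edges, 12 triangles.
rank ∂_0 = 0, rank ∂_1 = 6 ⇒ b_0 = 7 − 0 − 6 = 1; all invariant factors of ∂_1 are 1 so no torsion. So H_0 = Z.
rank ∂_1 = 6, rank ∂_2 = 12 ⇒ b_1 = 18 − 6 − 12 = 0; ∂_2 has invariant factor(s) [2] giving torsion. So H_1 = Z/2Z.
rank ∂_2 = 12, rank ∂_3 = 0 ⇒ b_2 = 12 − 12 − 0 = 0. So H_2 = 0.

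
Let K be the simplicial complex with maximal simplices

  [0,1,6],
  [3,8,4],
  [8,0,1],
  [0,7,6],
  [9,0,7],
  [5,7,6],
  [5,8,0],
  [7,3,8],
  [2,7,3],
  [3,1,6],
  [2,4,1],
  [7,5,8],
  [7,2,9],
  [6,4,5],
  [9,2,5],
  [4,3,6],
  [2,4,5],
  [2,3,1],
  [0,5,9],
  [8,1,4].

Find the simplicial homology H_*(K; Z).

Order the vertices as 0 < 1 < 2 < 3 < 4 < 5 < 6 < 7 < 8 < 9. Listing each simplex with vertices in this order, K has dimension 2 with simplices:

  0-simplices (10): [0], [1], [2], [3], [4], [5], [6], [7], [8], [9]
  1-simplices (30): (30 of them)
  2-simplices (20): (20 of them)

so the chain groups are C_0 ≅ Z^10, C_1 ≅ Z^30, C_2 ≅ Z^20.

∂_1: C_1 → C_0 sends each edge [p,q] (with p < q) to q − p. For instance
  ∂[3,4] = [4] − [3].
This gives a 10×30 integer matrix of rank 9; reducing to Smith normal form yields diagonal entries (1,1,1,1,1,1,1,1,1).

∂_2: C_2 → C_1 maps a triangle to the signed sum of its edges. For instance
  ∂[1,2,3] = [2,3] − [1,3] + [1,2],
  ∂[1,4,8] = [4,8] − [1,8] + [1,4].
The 30×20 boundary matrix has rank 20 and Smith normal form diag(1,1,1,1,1,1,1,1,1,1,1,1,1,1,1,1,1,1,1,2).

Computing H_k = (kernel of ∂_k) / (image of ∂_{k+1}):

  H_0: rank C_0 − rank ∂_1 = 10 − 9 = 1, and the invariant factors of ∂_1 are all 1, so H_0 ≅ Z.
  H_1: rank ker ∂_1 − rank ∂_2 = (30 − 9) − 20 = 1, and ∂_2 has invariant factor 2 > 1, so H_1 ≅ Z × Z/2.
  H_2: rank ker ∂_2 − rank ∂_3 = (20 − 20) − 0 = 0, and there is no ∂_3, so H_2 ≅ 0.

(K is a triangulation of the Klein bottle.)

H_0 ≅ Z,  H_1 ≅ Z × Z/2,  H_2 = 0.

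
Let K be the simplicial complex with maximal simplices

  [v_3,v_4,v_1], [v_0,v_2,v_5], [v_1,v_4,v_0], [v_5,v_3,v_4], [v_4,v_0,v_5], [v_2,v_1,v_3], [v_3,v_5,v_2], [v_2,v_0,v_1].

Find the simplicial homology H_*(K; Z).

H_0 = Z,  H_1 = 0,  H_2 = Z.

We work with the vertex ordering v_0 < v_1 < v_2 < v_3 < v_4 < v_5. The simplices of K, each written with vertices in increasing order, are:

  0-simplices (6): [v_0], [v_1], [v_2], [v_3], [v_4], [v_5]
  1-simplices (12): [v_0,v_1], [v_0,v_2], [v_0,v_4], [v_0,v_5], [v_1,v_2], [v_1,v_3], [v_1,v_4], [v_2,v_3], [v_2,v_5], [v_3,v_4], [v_3,v_5], [v_4,v_5]
  2-simplices (8): [v_0,v_1,v_2], [v_0,v_1,v_4], [v_0,v_2,v_5], [v_0,v_4,v_5], [v_1,v_2,v_3], [v_1,v_3,v_4], [v_2,v_3,v_5], [v_3,v_4,v_5]

giving chain groups C_0 ≅ Z^6, C_1 ≅ Z^12, C_2 ≅ Z^8.

The boundary map ∂_1: C_1 → C_0 sends each edge [p,q] (with p < q) to q − p. For instance
  ∂[v_3,v_5] = [v_5] − [v_3].
This gives a 6×12 integer matrix of rank 5; reducing to Smith normal form yields diagonal entries (1,1,1,1,1).

∂_2: C_2 → C_1 sends each 2-simplex [p,q,r] to [q,r] − [p,r] + [p,q]. For instance
  ∂[v_0,v_4,v_5] = [v_4,v_5] − [v_0,v_5] + [v_0,v_4],
  ∂[v_3,v_4,v_5] = [v_4,v_5] − [v_3,v_5] + [v_3,v_4].
The 12×8 boundary matrix has rank 7 and Smith normal form diag(1,1,1,1,1,1,1).

Reading off H_k = ker ∂_k / im ∂_{k+1}:

  H_0: rank C_0 − rank ∂_1 = 6 − 5 = 1, and the invariant factors of ∂_1 are all 1, so H_0 ≅ Z.
  H_1: rank ker ∂_1 − rank ∂_2 = (12 − 5) − 7 = 0, and the invariant factors of ∂_2 are all 1, so H_1 ≅ 0.
  H_2: rank ker ∂_2 − rank ∂_3 = (8 − 7) − 0 = 1, and there is no ∂_3, so H_2 ≅ Z.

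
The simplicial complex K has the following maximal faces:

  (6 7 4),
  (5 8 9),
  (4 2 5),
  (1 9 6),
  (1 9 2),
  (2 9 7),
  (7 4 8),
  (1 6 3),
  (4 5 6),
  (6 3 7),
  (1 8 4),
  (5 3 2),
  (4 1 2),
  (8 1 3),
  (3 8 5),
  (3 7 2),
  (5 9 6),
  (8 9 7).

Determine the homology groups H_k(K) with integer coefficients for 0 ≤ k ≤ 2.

Fix the vertex order 1 < 2 < 3 < 4 < 5 < 6 < 7 < 8 < 9 and write every simplex with vertices in increasing order. Then dim K = 2 and the simplices of K are:

  0-simplices (9): [1], [2], [3], [4], [5], [6], [7], [8], [9]
  1-simplices (27): (27 of them)
  2-simplices (18): [1,2,4], [1,2,9], [1,3,6], [1,3,8], [1,4,8], [1,6,9], [2,3,5], [2,3,7], [2,4,5], [2,7,9], [3,5,8], [3,6,7], [4,5,6], [4,6,7], [4,7,8], [5,6,9], [5,8,9], [7,8,9]

giving chain groups C_0 ≅ Z^9, C_1 ≅ Z^27, C_2 ≅ Z^18.

Boundary ∂_1: C_1 → C_0 maps an edge to its endpoints' difference, ∂[p,q] = q − p. For instance
  ∂[4,6] = [6] − [4].
The 9×27 boundary matrix has rank 8 and Smith normal form diag(1,1,1,1,1,1,1,1).

∂_2: C_2 → C_1 sends each 2-simplex [p,q,r] to [q,r] − [p,r] + [p,q]. For instance
  ∂[5,6,9] = [6,9] − [5,9] + [5,6],
  ∂[2,4,5] = [4,5] − [2,5] + [2,4].
The resulting 27×18 matrix has rank 17, and its Smith normal form has invariant factors (1,1,1,1,1,1,1,1,1,1,1,1,1,1,1,1,1).

Reading off H_k = ker ∂_k / im ∂_{k+1}:

  H_0: rank C_0 − rank ∂_1 = 9 − 8 = 1, and the invariant factors of ∂_1 are all 1, so H_0 ≅ Z.
  H_1: rank ker ∂_1 − rank ∂_2 = (27 − 8) − 17 = 2, and the invariant factors of ∂_2 are all 1, so H_1 ≅ Z^2.
  H_2: rank ker ∂_2 − rank ∂_3 = (18 − 17) − 0 = 1, and there is no ∂_3, so H_2 ≅ Z.

H_0 = Z,  H_1 = Z^2,  H_2 = Z.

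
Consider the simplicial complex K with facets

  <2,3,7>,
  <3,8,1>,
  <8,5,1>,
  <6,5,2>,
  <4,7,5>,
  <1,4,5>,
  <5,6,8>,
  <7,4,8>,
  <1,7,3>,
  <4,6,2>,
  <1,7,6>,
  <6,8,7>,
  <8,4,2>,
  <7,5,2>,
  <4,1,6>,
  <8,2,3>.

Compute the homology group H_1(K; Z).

H_1 = Z^2.

Take the total order 1 < 2 < 3 < 4 < 5 < 6 < 7 < 8 on the vertex set. Then K (dimension 2) consists of the simplices:

  0-simplices (8): [1], [2], [3], [4], [5], [6], [7], [8]
  1-simplices (24): (24 of them)
  2-simplices (16): [1,3,7], [1,3,8], [1,4,5], [1,4,6], [1,5,8], [1,6,7], [2,3,7], [2,3,8], [2,4,6], [2,4,8], [2,5,6], [2,5,7], [4,5,7], [4,7,8], [5,6,8], [6,7,8]

giving chain groups C_0 ≅ Z^8, C_1 ≅ Z^24, C_2 ≅ Z^16.

∂_1: C_1 → C_0 is given by ∂[p,q] = [q] − [p].
The 8×24 boundary matrix has rank 7 and Smith normal form diag(1,1,1,1,1,1,1).

∂_2: C_2 → C_1 acts by ∂[p,q,r] = [q,r] − [p,r] + [p,q]. For instance
  ∂[2,5,6] = [5,6] − [2,6] + [2,5],
  ∂[2,3,7] = [3,7] − [2,7] + [2,3].
The 24×16 boundary matrix has rank 15 and Smith normal form diag(1,1,1,1,1,1,1,1,1,1,1,1,1,1,1).

Computing H_k = (kernel of ∂_k) / (image of ∂_{k+1}):

  H_1: rank ker ∂_1 − rank ∂_2 = (24 − 7) − 15 = 2, and the invariant factors of ∂_2 are all 1, so H_1 ≅ Z^2.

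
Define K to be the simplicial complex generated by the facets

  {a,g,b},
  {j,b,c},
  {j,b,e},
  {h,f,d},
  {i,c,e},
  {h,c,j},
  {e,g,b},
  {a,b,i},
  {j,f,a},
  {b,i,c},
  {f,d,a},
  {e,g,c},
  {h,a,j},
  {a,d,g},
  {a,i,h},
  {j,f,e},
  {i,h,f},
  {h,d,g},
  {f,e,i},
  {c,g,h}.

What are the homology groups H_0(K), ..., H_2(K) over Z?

H_0 ≅ Z,  H_1 ≅ Z × Z/2,  H_2 = 0.

K has 10 vertices, 30 edges, 20 triangles.
rank ∂_0 = 0, rank ∂_1 = 9 ⇒ b_0 = 10 − 0 − 9 = 1; all invariant factors of ∂_1 are 1 so no torsion. So H_0 = Z.
rank ∂_1 = 9, rank ∂_2 = 20 ⇒ b_1 = 30 − 9 − 20 = 1; ∂_2 has invariant factor(s) [2] giving torsion. So H_1 = Z × Z/2.
rank ∂_2 = 20, rank ∂_3 = 0 ⇒ b_2 = 20 − 20 − 0 = 0. So H_2 = 0.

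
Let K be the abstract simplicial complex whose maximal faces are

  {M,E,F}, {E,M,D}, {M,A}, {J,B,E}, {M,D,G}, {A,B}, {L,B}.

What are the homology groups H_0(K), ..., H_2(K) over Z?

H_0 = Z,  H_1 = Z,  H_2 = 0.

Fix the vertex order A < B < D < E < F < G < J < L < M and write every simplex with vertices in increasing order. Then dim K = 2 and the simplices of K are:

  0-simplices (9): A, B, D, E, F, G, J, L, M
  1-simplices (13): AB, AM, BE, BJ, BL, DE, DG, DM, EF, EJ, EM, FM, GM
  2-simplices (4): BEJ, DEM, DGM, EFM

Hence C_0 ≅ Z^9, C_1 ≅ Z^13, C_2 ≅ Z^4.

∂_1: C_1 → C_0 sends each edge [p,q] (with p < q) to q − p.
The resulting 9×13 matrix has rank 8, and its Smith normal form has invariant factors (1,1,1,1,1,1,1,1).

∂_2: C_2 → C_1 acts by ∂[p,q,r] = [q,r] − [p,r] + [p,q]. For instance
  ∂DEM = EM − DM + DE,
  ∂EFM = FM − EM + EF.
The 13×4 boundary matrix has rank 4 and Smith normal form diag(1,1,1,1).

From H_k ≅ ker(∂_k) / im(∂_{k+1}) we obtain:

  H_0: rank C_0 − rank ∂_1 = 9 − 8 = 1, and the invariant factors of ∂_1 are all 1, so H_0 = Z.
  H_1: rank ker ∂_1 − rank ∂_2 = (13 − 8) − 4 = 1, and the invariant factors of ∂_2 are all 1, so H_1 = Z.
  H_2: rank ker ∂_2 − rank ∂_3 = (4 − 4) − 0 = 0, and there is no ∂_3, so H_2 = 0.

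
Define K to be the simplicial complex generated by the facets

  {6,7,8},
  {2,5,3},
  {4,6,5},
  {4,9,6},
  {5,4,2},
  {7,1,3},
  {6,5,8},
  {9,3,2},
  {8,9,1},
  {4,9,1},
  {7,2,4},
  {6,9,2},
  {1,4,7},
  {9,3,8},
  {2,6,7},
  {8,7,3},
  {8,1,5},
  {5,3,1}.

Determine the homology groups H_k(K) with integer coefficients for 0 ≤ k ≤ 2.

Take the total order 1 < 2 < 3 < 4 < 5 < 6 < 7 < 8 < 9 on the vertex set. Then K (dimension 2) consists of the simplices:

  0-simplices (9): [1], [2], [3], [4], [5], [6], [7], [8], [9]
  1-simplices (27): (27 of them)
  2-simplices (18): [1,3,5], [1,3,7], [1,4,7], [1,4,9], [1,5,8], [1,8,9], [2,3,5], [2,3,9], [2,4,5], [2,4,7], [2,6,7], [2,6,9], [3,7,8], [3,8,9], [4,5,6], [4,6,9], [5,6,8], [6,7,8]

so the chain groups are C_0 ≅ Z^9, C_1 ≅ Z^27, C_2 ≅ Z^18.

∂_1: C_1 → C_0 is given by ∂[p,q] = [q] − [p]. For instance
  ∂[2,6] = [6] − [2].
As a 9×27 matrix over Z this has rank 8, with invariant factors (1,1,1,1,1,1,1,1).

The boundary map ∂_2: C_2 → C_1 sends each 2-simplex [p,q,r] to [q,r] − [p,r] + [p,q]. For instance
  ∂[4,6,9] = [6,9] − [4,9] + [4,6],
  ∂[6,7,8] = [7,8] − [6,8] + [6,7].
As a 27×18 matrix over Z this has rank 18, with invariant factors (1,1,1,1,1,1,1,1,1,1,1,1,1,1,1,1,1,2).

From H_k ≅ ker(∂_k) / im(∂_{k+1}) we obtain:

  H_0: rank C_0 − rank ∂_1 = 9 − 8 = 1, and the invariant factors of ∂_1 are all 1, so H_0 ≅ Z.
  H_1: rank ker ∂_1 − rank ∂_2 = (27 − 8) − 18 = 1, and ∂_2 has invariant factor 2 > 1, so H_1 ≅ Z ⊕ Z/2Z.
  H_2: rank ker ∂_2 − rank ∂_3 = (18 − 18) − 0 = 0, and there is no ∂_3, so H_2 ≅ 0.

H_0 = Z,  H_1 = Z ⊕ Z/2Z,  H_2 = 0.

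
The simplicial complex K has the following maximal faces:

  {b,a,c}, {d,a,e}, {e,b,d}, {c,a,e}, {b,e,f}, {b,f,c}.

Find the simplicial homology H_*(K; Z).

Take the total order a < b < c < d < e < f on the vertex set. Then K (dimension 2) consists of the simplices:

  0-simplices (6): a, b, c, d, e, f
  1-simplices (12): ab, ac, ad, ae, bc, bd, be, bf, ce, cf, de, ef
  2-simplices (6): abc, ace, ade, bcf, bde, bef

giving chain groups C_0 ≅ Z^6, C_1 ≅ Z^12, C_2 ≅ Z^6.

∂_1: C_1 → C_0 sends each edge [p,q] (with p < q) to q − p.
This gives a 6×12 integer matrix of rank 5; reducing to Smith normal form yields diagonal entries (1,1,1,1,1).

∂_2: C_2 → C_1 acts by ∂[p,q,r] = [q,r] − [p,r] + [p,q]. For instance
  ∂bde = de − be + bd,
  ∂ade = de − ae + ad.
The resulting 12×6 matrix has rank 6, and its Smith normal form has invariant factors (1,1,1,1,1,1).

Reading off H_k = ker ∂_k / im ∂_{k+1}:

  H_0: rank C_0 − rank ∂_1 = 6 − 5 = 1, and the invariant factors of ∂_1 are all 1, so H_0 ≅ Z.
  H_1: rank ker ∂_1 − rank ∂_2 = (12 − 5) − 6 = 1, and the invariant factors of ∂_2 are all 1, so H_1 ≅ Z.
  H_2: rank ker ∂_2 − rank ∂_3 = (6 − 6) − 0 = 0, and there is no ∂_3, so H_2 ≅ 0.

As a check, the Euler characteristic is 6 − 12 + 6 = 0, which agrees with 1 − 1 + 0 = 0.

H_0 ≅ Z,  H_1 ≅ Z,  H_2 = 0.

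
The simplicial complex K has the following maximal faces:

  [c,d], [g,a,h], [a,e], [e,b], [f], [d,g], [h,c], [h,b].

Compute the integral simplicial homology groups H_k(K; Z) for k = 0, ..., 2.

K has 8 vertices, 9 edges, 1 triangle.
rank ∂_0 = 0, rank ∂_1 = 6 ⇒ b_0 = 8 − 0 − 6 = 2; all invariant factors of ∂_1 are 1 so no torsion. So H_0 ≅ Z^2.
rank ∂_1 = 6, rank ∂_2 = 1 ⇒ b_1 = 9 − 6 − 1 = 2; all invariant factors of ∂_2 are 1 so no torsion. So H_1 ≅ Z^2.
rank ∂_2 = 1, rank ∂_3 = 0 ⇒ b_2 = 1 − 1 − 0 = 0. So H_2 ≅ 0.

H_0 = Z^2,  H_1 = Z^2,  H_2 = 0.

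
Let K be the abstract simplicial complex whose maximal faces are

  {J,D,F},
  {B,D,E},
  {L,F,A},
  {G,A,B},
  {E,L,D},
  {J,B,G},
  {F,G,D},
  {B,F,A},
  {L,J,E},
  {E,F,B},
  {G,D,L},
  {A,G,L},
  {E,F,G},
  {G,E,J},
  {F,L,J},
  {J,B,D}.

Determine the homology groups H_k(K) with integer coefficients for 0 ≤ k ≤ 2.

H_0 = Z,  H_1 = Z^2,  H_2 = Z.

Fix the vertex order A < B < D < E < F < G < J < L and write every simplex with vertices in increasing order. Then dim K = 2 and the simplices of K are:

  0-simplices (8): A, B, D, E, F, G, J, L
  1-simplices (24): AB, AF, AG, AL, BD, BE, BF, BG, BJ, DE, DF, DG, DJ, DL, EF, EG, EJ, EL, FG, FJ, FL, GJ, GL, JL
  2-simplices (16): ABF, ABG, AFL, AGL, BDE, BDJ, BEF, BGJ, DEL, DFG, DFJ, DGL, EFG, EGJ, EJL, FJL

so the chain groups are C_0 ≅ Z^8, C_1 ≅ Z^24, C_2 ≅ Z^16.

Boundary ∂_1: C_1 → C_0 maps an edge to its endpoints' difference, ∂[p,q] = q − p.
This gives a 8×24 integer matrix of rank 7; reducing to Smith normal form yields diagonal entries (1,1,1,1,1,1,1).

Boundary ∂_2: C_2 → C_1 sends each 2-simplex [p,q,r] to [q,r] − [p,r] + [p,q]. For instance
  ∂ABG = BG − AG + AB,
  ∂DEL = EL − DL + DE.
The resulting 24×16 matrix has rank 15, and its Smith normal form has invariant factors (1,1,1,1,1,1,1,1,1,1,1,1,1,1,1).

From H_k ≅ ker(∂_k) / im(∂_{k+1}) we obtain:

  H_0: rank C_0 − rank ∂_1 = 8 − 7 = 1, and the invariant factors of ∂_1 are all 1, so H_0 ≅ Z.
  H_1: rank ker ∂_1 − rank ∂_2 = (24 − 7) − 15 = 2, and the invariant factors of ∂_2 are all 1, so H_1 ≅ Z^2.
  H_2: rank ker ∂_2 − rank ∂_3 = (16 − 15) − 0 = 1, and there is no ∂_3, so H_2 ≅ Z.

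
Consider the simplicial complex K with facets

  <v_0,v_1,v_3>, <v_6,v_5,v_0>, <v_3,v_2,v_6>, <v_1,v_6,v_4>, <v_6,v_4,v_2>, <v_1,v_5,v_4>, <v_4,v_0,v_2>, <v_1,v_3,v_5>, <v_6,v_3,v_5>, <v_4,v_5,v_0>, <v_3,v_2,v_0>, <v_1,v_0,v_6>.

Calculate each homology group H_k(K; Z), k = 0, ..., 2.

Fix the vertex order v_0 < v_1 < v_2 < v_3 < v_4 < v_5 < v_6 and write every simplex with vertices in increasing order. Then dim K = 2 and the simplices of K are:

  0-simplices (7): [v_0], [v_1], [v_2], [v_3], [v_4], [v_5], [v_6]
  1-simplices (18): (18 of them)
  2-simplices (12): (12 of them)

so the chain groups are C_0 ≅ Z^7, C_1 ≅ Z^18, C_2 ≅ Z^12.

∂_1: C_1 → C_0 maps an edge to its endpoints' difference, ∂[p,q] = q − p.
The 7×18 boundary matrix has rank 6 and Smith normal form diag(1,1,1,1,1,1).

The boundary map ∂_2: C_2 → C_1 sends each 2-simplex [p,q,r] to [q,r] − [p,r] + [p,q]. For instance
  ∂[v_1,v_4,v_5] = [v_4,v_5] − [v_1,v_5] + [v_1,v_4],
  ∂[v_0,v_2,v_3] = [v_2,v_3] − [v_0,v_3] + [v_0,v_2].
As a 18×12 matrix over Z this has rank 12, with invariant factors (1,1,1,1,1,1,1,1,1,1,1,2).

From H_k ≅ ker(∂_k) / im(∂_{k+1}) we obtain:

  H_0: rank C_0 − rank ∂_1 = 7 − 6 = 1, and the invariant factors of ∂_1 are all 1, so H_0 = Z.
  H_1: rank ker ∂_1 − rank ∂_2 = (18 − 6) − 12 = 0, and ∂_2 has invariant factor 2 > 1, so H_1 = Z/2Z.
  H_2: rank ker ∂_2 − rank ∂_3 = (12 − 12) − 0 = 0, and there is no ∂_3, so H_2 = 0.

As a check, the Euler characteristic is 7 − 18 + 12 = 1, which agrees with 1 − 0 + 0 = 1.

H_0 ≅ Z,  H_1 ≅ Z/2Z,  H_2 = 0.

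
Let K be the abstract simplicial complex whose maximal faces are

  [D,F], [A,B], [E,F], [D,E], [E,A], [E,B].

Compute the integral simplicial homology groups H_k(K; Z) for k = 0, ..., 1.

Order the vertices as A < B < D < E < F. Listing each simplex with vertices in this order, K has dimension 1 with simplices:

  0-simplices (5): A, B, D, E, F
  1-simplices (6): AB, AE, BE, DE, DF, EF

so the chain groups are C_0 ≅ Z^5, C_1 ≅ Z^6.

∂_1: C_1 → C_0 is given by ∂[p,q] = [q] − [p]. For instance
  ∂DF = F − D.
The resulting 5×6 matrix has rank 4, and its Smith normal form has invariant factors (1,1,1,1).

Now H_k = ker ∂_k / im ∂_{k+1}, so:

  H_0: rank C_0 − rank ∂_1 = 5 − 4 = 1, and the invariant factors of ∂_1 are all 1, so H_0 = Z.
  H_1: rank ker ∂_1 − rank ∂_2 = (6 − 4) − 0 = 2, and there is no ∂_2, so H_1 = Z^2.

H_0 = Z,  H_1 = Z^2.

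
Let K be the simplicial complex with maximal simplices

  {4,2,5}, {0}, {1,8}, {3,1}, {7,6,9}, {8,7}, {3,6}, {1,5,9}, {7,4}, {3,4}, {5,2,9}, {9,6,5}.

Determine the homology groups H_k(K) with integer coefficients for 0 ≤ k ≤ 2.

Take the total order 0 < 1 < 2 < 3 < 4 < 5 < 6 < 7 < 8 < 9 on the vertex set. Then K (dimension 2) consists of the simplices:

  0-simplices (10): [0], [1], [2], [3], [4], [5], [6], [7], [8], [9]
  1-simplices (17): [1,3], [1,5], [1,8], [1,9], [2,4], [2,5], [2,9], [3,4], [3,6], [4,5], [4,7], [5,6], [5,9], [6,7], [6,9], [7,8], [7,9]
  2-simplices (5): [1,5,9], [2,4,5], [2,5,9], [5,6,9], [6,7,9]

giving chain groups C_0 ≅ Z^10, C_1 ≅ Z^17, C_2 ≅ Z^5.

The boundary map ∂_1: C_1 → C_0 is given by ∂[p,q] = [q] − [p].
As a 10×17 matrix over Z this has rank 8, with invariant factors (1,1,1,1,1,1,1,1).

∂_2: C_2 → C_1 maps a triangle to the signed sum of its edges. For instance
  ∂[5,6,9] = [6,9] − [5,9] + [5,6],
  ∂[1,5,9] = [5,9] − [1,9] + [1,5].
As a 17×5 matrix over Z this has rank 5, with invariant factors (1,1,1,1,1).

Computing H_k = (kernel of ∂_k) / (image of ∂_{k+1}):

  H_0: rank C_0 − rank ∂_1 = 10 − 8 = 2, and the invariant factors of ∂_1 are all 1, so H_0 = Z^2.
  H_1: rank ker ∂_1 − rank ∂_2 = (17 − 8) − 5 = 4, and the invariant factors of ∂_2 are all 1, so H_1 = Z^4.
  H_2: rank ker ∂_2 − rank ∂_3 = (5 − 5) − 0 = 0, and there is no ∂_3, so H_2 = 0.

As a check, the Euler characteristic is 10 − 17 + 5 = -2, which agrees with 2 − 4 + 0 = -2.

H_0 = Z^2,  H_1 = Z^4,  H_2 = 0.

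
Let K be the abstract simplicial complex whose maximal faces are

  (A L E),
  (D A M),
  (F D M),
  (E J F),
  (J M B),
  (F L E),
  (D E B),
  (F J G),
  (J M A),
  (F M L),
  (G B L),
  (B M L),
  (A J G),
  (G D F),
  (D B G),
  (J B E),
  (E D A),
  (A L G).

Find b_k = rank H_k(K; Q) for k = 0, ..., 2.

K has 9 vertices, 27 edges, 18 triangles.
rank ∂_0 = 0, rank ∂_1 = 8 ⇒ b_0 = 9 − 0 − 8 = 1; all invariant factors of ∂_1 are 1 so no torsion. So H_0 = Z.
rank ∂_1 = 8, rank ∂_2 = 17 ⇒ b_1 = 27 − 8 − 17 = 2; all invariant factors of ∂_2 are 1 so no torsion. So H_1 = Z^2.
rank ∂_2 = 17, rank ∂_3 = 0 ⇒ b_2 = 18 − 17 − 0 = 1. So H_2 = Z.

b_0 = 1, b_1 = 2, b_2 = 1.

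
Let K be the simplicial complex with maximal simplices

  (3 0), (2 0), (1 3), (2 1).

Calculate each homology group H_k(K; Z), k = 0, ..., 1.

K has 4 vertices, 4 edges.
rank ∂_0 = 0, rank ∂_1 = 3 ⇒ b_0 = 4 − 0 − 3 = 1; all invariant factors of ∂_1 are 1 so no torsion. So H_0 ≅ Z.
rank ∂_1 = 3, rank ∂_2 = 0 ⇒ b_1 = 4 − 3 − 0 = 1. So H_1 ≅ Z.

H_0 = Z,  H_1 = Z.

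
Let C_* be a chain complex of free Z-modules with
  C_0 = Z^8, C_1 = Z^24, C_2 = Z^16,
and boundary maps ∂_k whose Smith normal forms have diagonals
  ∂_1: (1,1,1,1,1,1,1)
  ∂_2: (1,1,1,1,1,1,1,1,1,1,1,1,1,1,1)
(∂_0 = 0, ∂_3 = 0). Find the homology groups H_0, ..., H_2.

H_0 = Z,  H_1 = Z^2,  H_2 = Z.

H_0: b_0 = 8 − 0 − 7 = 1; torsion from ∂_1 factors > 1: none. So H_0 = Z.
H_1: b_1 = 24 − 7 − 15 = 2; torsion from ∂_2 factors > 1: none. So H_1 = Z^2.
H_2: b_2 = 16 − 15 − 0 = 1; torsion from ∂_3 factors > 1: none. So H_2 = Z.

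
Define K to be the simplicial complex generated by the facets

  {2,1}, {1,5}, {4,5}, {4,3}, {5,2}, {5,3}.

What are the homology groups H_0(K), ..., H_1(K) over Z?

Take the total order 1 < 2 < 3 < 4 < 5 on the vertex set. Then K (dimension 1) consists of the simplices:

  0-simplices (5): [1], [2], [3], [4], [5]
  1-simplices (6): [1,2], [1,5], [2,5], [3,4], [3,5], [4,5]

so the chain groups are C_0 ≅ Z^5, C_1 ≅ Z^6.

The boundary map ∂_1: C_1 → C_0 sends each edge [p,q] (with p < q) to q − p. For instance
  ∂[2,5] = [5] − [2].
As a 5×6 matrix over Z this has rank 4, with invariant factors (1,1,1,1).

Computing H_k = (kernel of ∂_k) / (image of ∂_{k+1}):

  H_0: rank C_0 − rank ∂_1 = 5 − 4 = 1, and the invariant factors of ∂_1 are all 1, so H_0 = Z.
  H_1: rank ker ∂_1 − rank ∂_2 = (6 − 4) − 0 = 2, and there is no ∂_2, so H_1 = Z^2.

As a check, the Euler characteristic is 5 − 6 = -1, which agrees with 1 − 2 = -1.
(K is a triangulation of a wedge of 2 circles.)

H_0 = Z,  H_1 = Z^2.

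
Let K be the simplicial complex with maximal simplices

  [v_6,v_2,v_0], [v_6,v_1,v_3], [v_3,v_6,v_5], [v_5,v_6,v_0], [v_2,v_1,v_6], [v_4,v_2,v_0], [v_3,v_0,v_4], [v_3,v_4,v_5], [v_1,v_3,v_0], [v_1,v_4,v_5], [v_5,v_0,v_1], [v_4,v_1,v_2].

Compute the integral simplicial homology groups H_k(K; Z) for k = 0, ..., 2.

Fix the vertex order v_0 < v_1 < v_2 < v_3 < v_4 < v_5 < v_6 and write every simplex with vertices in increasing order. Then dim K = 2 and the simplices of K are:

  0-simplices (7): [v_0], [v_1], [v_2], [v_3], [v_4], [v_5], [v_6]
  1-simplices (18): (18 of them)
  2-simplices (12): (12 of them)

Hence C_0 ≅ Z^7, C_1 ≅ Z^18, C_2 ≅ Z^12.

Boundary ∂_1: C_1 → C_0 maps an edge to its endpoints' difference, ∂[p,q] = q − p. For instance
  ∂[v_0,v_4] = [v_4] − [v_0].
The 7×18 boundary matrix has rank 6 and Smith normal form diag(1,1,1,1,1,1).

∂_2: C_2 → C_1 maps a triangle to the signed sum of its edges. For instance
  ∂[v_3,v_4,v_5] = [v_4,v_5] − [v_3,v_5] + [v_3,v_4],
  ∂[v_1,v_2,v_4] = [v_2,v_4] − [v_1,v_4] + [v_1,v_2].
The resulting 18×12 matrix has rank 12, and its Smith normal form has invariant factors (1,1,1,1,1,1,1,1,1,1,1,2).

Reading off H_k = ker ∂_k / im ∂_{k+1}:

  H_0: rank C_0 − rank ∂_1 = 7 − 6 = 1, and the invariant factors of ∂_1 are all 1, so H_0 = Z.
  H_1: rank ker ∂_1 − rank ∂_2 = (18 − 6) − 12 = 0, and ∂_2 has invariant factor 2 > 1, so H_1 = Z/2.
  H_2: rank ker ∂_2 − rank ∂_3 = (12 − 12) − 0 = 0, and there is no ∂_3, so H_2 = 0.

As a check, the Euler characteristic is 7 − 18 + 12 = 1, which agrees with 1 − 0 + 0 = 1.
(K is a triangulation of the real projective plane RP^2.)

H_0 ≅ Z,  H_1 ≅ Z/2,  H_2 = 0.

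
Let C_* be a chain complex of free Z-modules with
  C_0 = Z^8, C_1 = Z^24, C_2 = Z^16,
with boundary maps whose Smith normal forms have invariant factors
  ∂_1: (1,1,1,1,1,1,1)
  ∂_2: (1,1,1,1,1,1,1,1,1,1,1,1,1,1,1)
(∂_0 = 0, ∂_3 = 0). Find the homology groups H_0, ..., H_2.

H_0: b_0 = 8 − 0 − 7 = 1; torsion from ∂_1 factors > 1: none. So H_0 = Z.
H_1: b_1 = 24 − 7 − 15 = 2; torsion from ∂_2 factors > 1: none. So H_1 = Z^2.
H_2: b_2 = 16 − 15 − 0 = 1; torsion from ∂_3 factors > 1: none. So H_2 = Z.

H_0 = Z,  H_1 = Z^2,  H_2 = Z.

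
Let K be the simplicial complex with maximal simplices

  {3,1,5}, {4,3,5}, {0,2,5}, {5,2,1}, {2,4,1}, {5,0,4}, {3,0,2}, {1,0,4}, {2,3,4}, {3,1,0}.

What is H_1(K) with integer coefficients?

Take the total order 0 < 1 < 2 < 3 < 4 < 5 on the vertex set. Then K (dimension 2) consists of the simplices:

  0-simplices (6): [0], [1], [2], [3], [4], [5]
  1-simplices (15): [0,1], [0,2], [0,3], [0,4], [0,5], [1,2], [1,3], [1,4], [1,5], [2,3], [2,4], [2,5], [3,4], [3,5], [4,5]
  2-simplices (10): [0,1,3], [0,1,4], [0,2,3], [0,2,5], [0,4,5], [1,2,4], [1,2,5], [1,3,5], [2,3,4], [3,4,5]

Hence C_0 ≅ Z^6, C_1 ≅ Z^15, C_2 ≅ Z^10.

∂_1: C_1 → C_0 sends each edge [p,q] (with p < q) to q − p.
This gives a 6×15 integer matrix of rank 5; reducing to Smith normal form yields diagonal entries (1,1,1,1,1).

∂_2: C_2 → C_1 maps a triangle to the signed sum of its edges. For instance
  ∂[3,4,5] = [4,5] − [3,5] + [3,4],
  ∂[1,2,4] = [2,4] − [1,4] + [1,2].
This gives a 15×10 integer matrix of rank 10; reducing to Smith normal form yields diagonal entries (1,1,1,1,1,1,1,1,1,2).

From H_k ≅ ker(∂_k) / im(∂_{k+1}) we obtain:

  H_1: rank ker ∂_1 − rank ∂_2 = (15 − 5) − 10 = 0, and ∂_2 has invariant factor 2 > 1, so H_1 ≅ Z/2.

H_1 ≅ Z/2.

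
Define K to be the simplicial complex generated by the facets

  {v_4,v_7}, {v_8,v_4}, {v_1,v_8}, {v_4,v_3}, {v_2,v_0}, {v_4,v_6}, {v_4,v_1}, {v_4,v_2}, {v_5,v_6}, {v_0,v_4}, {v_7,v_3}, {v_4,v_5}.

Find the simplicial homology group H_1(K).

K has 9 vertices, 12 edges.
rank ∂_1 = 8, rank ∂_2 = 0 ⇒ b_1 = 12 − 8 − 0 = 4. So H_1 = Z^4.

H_1 = Z^4.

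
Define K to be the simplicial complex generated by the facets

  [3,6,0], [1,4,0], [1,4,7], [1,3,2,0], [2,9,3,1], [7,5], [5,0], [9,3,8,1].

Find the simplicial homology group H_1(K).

H_1 = Z.

Order the vertices as 0 < 1 < 2 < 3 < 4 < 5 < 6 < 7 < 8 < 9. Listing each simplex with vertices in this order, K has dimension 3 with simplices:

  0-simplices (10): [0], [1], [2], [3], [4], [5], [6], [7], [8], [9]
  1-simplices (20): [0,1], [0,2], [0,3], [0,4], [0,5], [0,6], [1,2], [1,3], [1,4], [1,7], [1,8], [1,9], [2,3], [2,9], [3,6], [3,8], [3,9], [4,7], [5,7], [8,9]
  2-simplices (13): [0,1,2], [0,1,3], [0,1,4], [0,2,3], [0,3,6], [1,2,3], [1,2,9], [1,3,8], [1,3,9], [1,4,7], [1,8,9], [2,3,9], [3,8,9]
  3-simplices (3): [0,1,2,3], [1,2,3,9], [1,3,8,9]

so the chain groups are C_0 ≅ Z^10, C_1 ≅ Z^20, C_2 ≅ Z^13, C_3 ≅ Z^3.

Boundary ∂_1: C_1 → C_0 sends each edge [p,q] (with p < q) to q − p.
This gives a 10×20 integer matrix of rank 9; reducing to Smith normal form yields diagonal entries (1,1,1,1,1,1,1,1,1).

Boundary ∂_2: C_2 → C_1 sends each 2-simplex [p,q,r] to [q,r] − [p,r] + [p,q]. For instance
  ∂[0,1,2] = [1,2] − [0,2] + [0,1],
  ∂[0,3,6] = [3,6] − [0,6] + [0,3].
This gives a 20×13 integer matrix of rank 10; reducing to Smith normal form yields diagonal entries (1,1,1,1,1,1,1,1,1,1).

The boundary map ∂_3: C_3 → C_2 sends each 3-simplex σ to the alternating sum Σ_i (−1)^i (σ with its i-th vertex removed). For instance
  ∂[0,1,2,3] = [1,2,3] − [0,2,3] + [0,1,3] − [0,1,2],
  ∂[1,2,3,9] = [2,3,9] − [1,3,9] + [1,2,9] − [1,2,3].
As a 13×3 matrix over Z this has rank 3, with invariant factors (1,1,1).

From H_k ≅ ker(∂_k) / im(∂_{k+1}) we obtain:

  H_1: rank ker ∂_1 − rank ∂_2 = (20 − 9) − 10 = 1, and the invariant factors of ∂_2 are all 1, so H_1 ≅ Z.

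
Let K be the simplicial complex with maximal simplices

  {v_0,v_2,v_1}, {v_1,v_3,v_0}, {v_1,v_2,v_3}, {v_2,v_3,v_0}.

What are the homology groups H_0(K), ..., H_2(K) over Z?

We work with the vertex ordering v_0 < v_1 < v_2 < v_3. The simplices of K, each written with vertices in increasing order, are:

  0-simplices (4): [v_0], [v_1], [v_2], [v_3]
  1-simplices (6): [v_0,v_1], [v_0,v_2], [v_0,v_3], [v_1,v_2], [v_1,v_3], [v_2,v_3]
  2-simplices (4): [v_0,v_1,v_2], [v_0,v_1,v_3], [v_0,v_2,v_3], [v_1,v_2,v_3]

so the chain groups are C_0 ≅ Z^4, C_1 ≅ Z^6, C_2 ≅ Z^4.

∂_1: C_1 → C_0 is given by ∂[p,q] = [q] − [p].
This gives a 4×6 integer matrix of rank 3; reducing to Smith normal form yields diagonal entries (1,1,1).

The boundary map ∂_2: C_2 → C_1 acts by ∂[p,q,r] = [q,r] − [p,r] + [p,q]. For instance
  ∂[v_0,v_1,v_3] = [v_1,v_3] − [v_0,v_3] + [v_0,v_1],
  ∂[v_0,v_1,v_2] = [v_1,v_2] − [v_0,v_2] + [v_0,v_1].
This gives a 6×4 integer matrix of rank 3; reducing to Smith normal form yields diagonal entries (1,1,1).

From H_k ≅ ker(∂_k) / im(∂_{k+1}) we obtain:

  H_0: rank C_0 − rank ∂_1 = 4 − 3 = 1, and the invariant factors of ∂_1 are all 1, so H_0 = Z.
  H_1: rank ker ∂_1 − rank ∂_2 = (6 − 3) − 3 = 0, and the invariant factors of ∂_2 are all 1, so H_1 = 0.
  H_2: rank ker ∂_2 − rank ∂_3 = (4 − 3) − 0 = 1, and there is no ∂_3, so H_2 = Z.

As a check, the Euler characteristic is 4 − 6 + 4 = 2, which agrees with 1 − 0 + 1 = 2.

H_0 = Z,  H_1 = 0,  H_2 = Z.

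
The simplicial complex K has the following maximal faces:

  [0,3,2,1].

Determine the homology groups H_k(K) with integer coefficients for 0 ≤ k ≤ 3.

H_0 = Z,  H_1 = 0,  H_2 = 0,  H_3 = 0.

We work with the vertex ordering 0 < 1 < 2 < 3. The simplices of K, each written with vertices in increasing order, are:

  0-simplices (4): [0], [1], [2], [3]
  1-simplices (6): [0,1], [0,2], [0,3], [1,2], [1,3], [2,3]
  2-simplices (4): [0,1,2], [0,1,3], [0,2,3], [1,2,3]
  3-simplices (1): [0,1,2,3]

so the chain groups are C_0 ≅ Z^4, C_1 ≅ Z^6, C_2 ≅ Z^4, C_3 ≅ Z^1.

∂_1: C_1 → C_0 maps an edge to its endpoints' difference, ∂[p,q] = q − p. For instance
  ∂[0,1] = [1] − [0].
This gives a 4×6 integer matrix of rank 3; reducing to Smith normal form yields diagonal entries (1,1,1).

The boundary map ∂_2: C_2 → C_1 maps a triangle to the signed sum of its edges. For instance
  ∂[0,1,3] = [1,3] − [0,3] + [0,1],
  ∂[0,1,2] = [1,2] − [0,2] + [0,1].
As a 6×4 matrix over Z this has rank 3, with invariant factors (1,1,1).

Boundary ∂_3: C_3 → C_2 sends each 3-simplex σ to the alternating sum Σ_i (−1)^i (σ with its i-th vertex removed). For instance
  ∂[0,1,2,3] = [1,2,3] − [0,2,3] + [0,1,3] − [0,1,2].
As a 4×1 matrix over Z this has rank 1, with invariant factors (1).

Reading off H_k = ker ∂_k / im ∂_{k+1}:

  H_0: rank C_0 − rank ∂_1 = 4 − 3 = 1, and the invariant factors of ∂_1 are all 1, so H_0 ≅ Z.
  H_1: rank ker ∂_1 − rank ∂_2 = (6 − 3) − 3 = 0, and the invariant factors of ∂_2 are all 1, so H_1 ≅ 0.
  H_2: rank ker ∂_2 − rank ∂_3 = (4 − 3) − 1 = 0, and the invariant factors of ∂_3 are all 1, so H_2 ≅ 0.
  H_3: rank ker ∂_3 − rank ∂_4 = (1 − 1) − 0 = 0, and there is no ∂_4, so H_3 ≅ 0.

As a check, the Euler characteristic is 4 − 6 + 4 − 1 = 1, which agrees with 1 − 0 + 0 − 0 = 1.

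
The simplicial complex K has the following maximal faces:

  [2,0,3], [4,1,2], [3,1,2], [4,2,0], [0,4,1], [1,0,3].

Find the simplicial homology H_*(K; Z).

H_0 ≅ Z,  H_1 = 0,  H_2 ≅ Z.

We work with the vertex ordering 0 < 1 < 2 < 3 < 4. The simplices of K, each written with vertices in increasing order, are:

  0-simplices (5): [0], [1], [2], [3], [4]
  1-simplices (9): [0,1], [0,2], [0,3], [0,4], [1,2], [1,3], [1,4], [2,3], [2,4]
  2-simplices (6): [0,1,3], [0,1,4], [0,2,3], [0,2,4], [1,2,3], [1,2,4]

giving chain groups C_0 ≅ Z^5, C_1 ≅ Z^9, C_2 ≅ Z^6.

∂_1: C_1 → C_0 sends each edge [p,q] (with p < q) to q − p. For instance
  ∂[1,4] = [4] − [1].
The resulting 5×9 matrix has rank 4, and its Smith normal form has invariant factors (1,1,1,1).

The boundary map ∂_2: C_2 → C_1 acts by ∂[p,q,r] = [q,r] − [p,r] + [p,q]. For instance
  ∂[1,2,4] = [2,4] − [1,4] + [1,2],
  ∂[0,2,4] = [2,4] − [0,4] + [0,2].
The resulting 9×6 matrix has rank 5, and its Smith normal form has invariant factors (1,1,1,1,1).

Computing H_k = (kernel of ∂_k) / (image of ∂_{k+1}):

  H_0: rank C_0 − rank ∂_1 = 5 − 4 = 1, and the invariant factors of ∂_1 are all 1, so H_0 = Z.
  H_1: rank ker ∂_1 − rank ∂_2 = (9 − 4) − 5 = 0, and the invariant factors of ∂_2 are all 1, so H_1 = 0.
  H_2: rank ker ∂_2 − rank ∂_3 = (6 − 5) − 0 = 1, and there is no ∂_3, so H_2 = Z.

As a check, the Euler characteristic is 5 − 9 + 6 = 2, which agrees with 1 − 0 + 1 = 2.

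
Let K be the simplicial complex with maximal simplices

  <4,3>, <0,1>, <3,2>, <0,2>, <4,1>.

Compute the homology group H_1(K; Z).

H_1 = Z.

We work with the vertex ordering 0 < 1 < 2 < 3 < 4. The simplices of K, each written with vertices in increasing order, are:

  0-simplices (5): [0], [1], [2], [3], [4]
  1-simplices (5): [0,1], [0,2], [1,4], [2,3], [3,4]

so the chain groups are C_0 ≅ Z^5, C_1 ≅ Z^5.

The boundary map ∂_1: C_1 → C_0 sends each edge [p,q] (with p < q) to q − p.
As a 5×5 matrix over Z this has rank 4, with invariant factors (1,1,1,1).

Reading off H_k = ker ∂_k / im ∂_{k+1}:

  H_1: rank ker ∂_1 − rank ∂_2 = (5 − 4) − 0 = 1, and there is no ∂_2, so H_1 ≅ Z.

(K is a triangulation of the circle S^1.)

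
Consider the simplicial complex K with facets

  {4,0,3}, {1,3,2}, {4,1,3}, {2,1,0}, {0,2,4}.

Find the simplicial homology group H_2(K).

We work with the vertex ordering 0 < 1 < 2 < 3 < 4. The simplices of K, each written with vertices in increasing order, are:

  0-simplices (5): [0], [1], [2], [3], [4]
  1-simplices (10): [0,1], [0,2], [0,3], [0,4], [1,2], [1,3], [1,4], [2,3], [2,4], [3,4]
  2-simplices (5): [0,1,2], [0,2,4], [0,3,4], [1,2,3], [1,3,4]

Hence C_0 ≅ Z^5, C_1 ≅ Z^10, C_2 ≅ Z^5.

The boundary map ∂_1: C_1 → C_0 maps an edge to its endpoints' difference, ∂[p,q] = q − p.
This gives a 5×10 integer matrix of rank 4; reducing to Smith normal form yields diagonal entries (1,1,1,1).

∂_2: C_2 → C_1 sends each 2-simplex [p,q,r] to [q,r] − [p,r] + [p,q]. For instance
  ∂[0,2,4] = [2,4] − [0,4] + [0,2],
  ∂[1,3,4] = [3,4] − [1,4] + [1,3].
As a 10×5 matrix over Z this has rank 5, with invariant factors (1,1,1,1,1).

Computing H_k = (kernel of ∂_k) / (image of ∂_{k+1}):

  H_2: rank ker ∂_2 − rank ∂_3 = (5 − 5) − 0 = 0, and there is no ∂_3, so H_2 ≅ 0.

(K is a triangulation of the Möbius band.)

H_2 ≅ 0.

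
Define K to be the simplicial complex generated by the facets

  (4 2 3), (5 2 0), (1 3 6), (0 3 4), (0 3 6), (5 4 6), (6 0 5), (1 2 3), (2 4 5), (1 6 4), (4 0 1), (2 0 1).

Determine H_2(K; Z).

H_2 = 0.

Take the total order 0 < 1 < 2 < 3 < 4 < 5 < 6 on the vertex set. Then K (dimension 2) consists of the simplices:

  0-simplices (7): [0], [1], [2], [3], [4], [5], [6]
  1-simplices (18): [0,1], [0,2], [0,3], [0,4], [0,5], [0,6], [1,2], [1,3], [1,4], [1,6], [2,3], [2,4], [2,5], [3,4], [3,6], [4,5], [4,6], [5,6]
  2-simplices (12): [0,1,2], [0,1,4], [0,2,5], [0,3,4], [0,3,6], [0,5,6], [1,2,3], [1,3,6], [1,4,6], [2,3,4], [2,4,5], [4,5,6]

so the chain groups are C_0 ≅ Z^7, C_1 ≅ Z^18, C_2 ≅ Z^12.

The boundary map ∂_1: C_1 → C_0 maps an edge to its endpoints' difference, ∂[p,q] = q − p.
The resulting 7×18 matrix has rank 6, and its Smith normal form has invariant factors (1,1,1,1,1,1).

∂_2: C_2 → C_1 maps a triangle to the signed sum of its edges. For instance
  ∂[0,3,4] = [3,4] − [0,4] + [0,3],
  ∂[0,3,6] = [3,6] − [0,6] + [0,3].
This gives a 18×12 integer matrix of rank 12; reducing to Smith normal form yields diagonal entries (1,1,1,1,1,1,1,1,1,1,1,2).

Reading off H_k = ker ∂_k / im ∂_{k+1}:

  H_2: rank ker ∂_2 − rank ∂_3 = (12 − 12) − 0 = 0, and there is no ∂_3, so H_2 ≅ 0.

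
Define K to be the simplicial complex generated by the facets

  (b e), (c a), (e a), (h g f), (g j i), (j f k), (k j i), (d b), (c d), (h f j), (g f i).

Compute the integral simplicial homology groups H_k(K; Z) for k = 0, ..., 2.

Fix the vertex order a < b < c < d < e < f < g < h < i < j < k and write every simplex with vertices in increasing order. Then dim K = 2 and the simplices of K are:

  0-simplices (11): a, b, c, d, e, f, g, h, i, j, k
  1-simplices (17): ac, ae, bd, be, cd, fg, fh, fi, fj, fk, gh, gi, gj, hj, ij, ik, jk
  2-simplices (6): fgh, fgi, fhj, fjk, gij, ijk

giving chain groups C_0 ≅ Z^11, C_1 ≅ Z^17, C_2 ≅ Z^6.

The boundary map ∂_1: C_1 → C_0 maps an edge to its endpoints' difference, ∂[p,q] = q − p.
The resulting 11×17 matrix has rank 9, and its Smith normal form has invariant factors (1,1,1,1,1,1,1,1,1).

∂_2: C_2 → C_1 acts by ∂[p,q,r] = [q,r] − [p,r] + [p,q]. For instance
  ∂fjk = jk − fk + fj,
  ∂ijk = jk − ik + ij.
The resulting 17×6 matrix has rank 6, and its Smith normal form has invariant factors (1,1,1,1,1,1).

Now H_k = ker ∂_k / im ∂_{k+1}, so:

  H_0: rank C_0 − rank ∂_1 = 11 − 9 = 2, and the invariant factors of ∂_1 are all 1, so H_0 ≅ Z^2.
  H_1: rank ker ∂_1 − rank ∂_2 = (17 − 9) − 6 = 2, and the invariant factors of ∂_2 are all 1, so H_1 ≅ Z^2.
  H_2: rank ker ∂_2 − rank ∂_3 = (6 − 6) − 0 = 0, and there is no ∂_3, so H_2 ≅ 0.

As a check, the Euler characteristic is 11 − 17 + 6 = 0, which agrees with 2 − 2 + 0 = 0.

H_0 ≅ Z^2,  H_1 ≅ Z^2,  H_2 = 0.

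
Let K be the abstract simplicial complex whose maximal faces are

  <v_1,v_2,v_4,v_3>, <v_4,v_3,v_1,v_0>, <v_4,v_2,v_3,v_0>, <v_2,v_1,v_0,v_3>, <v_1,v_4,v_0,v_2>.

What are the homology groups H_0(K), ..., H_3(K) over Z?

Take the total order v_0 < v_1 < v_2 < v_3 < v_4 on the vertex set. Then K (dimension 3) consists of the simplices:

  0-simplices (5): [v_0], [v_1], [v_2], [v_3], [v_4]
  1-simplices (10): [v_0,v_1], [v_0,v_2], [v_0,v_3], [v_0,v_4], [v_1,v_2], [v_1,v_3], [v_1,v_4], [v_2,v_3], [v_2,v_4], [v_3,v_4]
  2-simplices (10): [v_0,v_1,v_2], [v_0,v_1,v_3], [v_0,v_1,v_4], [v_0,v_2,v_3], [v_0,v_2,v_4], [v_0,v_3,v_4], [v_1,v_2,v_3], [v_1,v_2,v_4], [v_1,v_3,v_4], [v_2,v_3,v_4]
  3-simplices (5): [v_0,v_1,v_2,v_3], [v_0,v_1,v_2,v_4], [v_0,v_1,v_3,v_4], [v_0,v_2,v_3,v_4], [v_1,v_2,v_3,v_4]

giving chain groups C_0 ≅ Z^5, C_1 ≅ Z^10, C_2 ≅ Z^10, C_3 ≅ Z^5.

The boundary map ∂_1: C_1 → C_0 is given by ∂[p,q] = [q] − [p].
The resulting 5×10 matrix has rank 4, and its Smith normal form has invariant factors (1,1,1,1).

The boundary map ∂_2: C_2 → C_1 acts by ∂[p,q,r] = [q,r] − [p,r] + [p,q]. For instance
  ∂[v_1,v_2,v_3] = [v_2,v_3] − [v_1,v_3] + [v_1,v_2],
  ∂[v_1,v_2,v_4] = [v_2,v_4] − [v_1,v_4] + [v_1,v_2].
As a 10×10 matrix over Z this has rank 6, with invariant factors (1,1,1,1,1,1).

The boundary map ∂_3: C_3 → C_2 sends each 3-simplex σ to the alternating sum Σ_i (−1)^i (σ with its i-th vertex removed). For instance
  ∂[v_1,v_2,v_3,v_4] = [v_2,v_3,v_4] − [v_1,v_3,v_4] + [v_1,v_2,v_4] − [v_1,v_2,v_3],
  ∂[v_0,v_1,v_2,v_4] = [v_1,v_2,v_4] − [v_0,v_2,v_4] + [v_0,v_1,v_4] − [v_0,v_1,v_2].
The resulting 10×5 matrix has rank 4, and its Smith normal form has invariant factors (1,1,1,1).

Computing H_k = (kernel of ∂_k) / (image of ∂_{k+1}):

  H_0: rank C_0 − rank ∂_1 = 5 − 4 = 1, and the invariant factors of ∂_1 are all 1, so H_0 = Z.
  H_1: rank ker ∂_1 − rank ∂_2 = (10 − 4) − 6 = 0, and the invariant factors of ∂_2 are all 1, so H_1 = 0.
  H_2: rank ker ∂_2 − rank ∂_3 = (10 − 6) − 4 = 0, and the invariant factors of ∂_3 are all 1, so H_2 = 0.
  H_3: rank ker ∂_3 − rank ∂_4 = (5 − 4) − 0 = 1, and there is no ∂_4, so H_3 = Z.

H_0 ≅ Z,  H_1 = 0,  H_2 = 0,  H_3 ≅ Z.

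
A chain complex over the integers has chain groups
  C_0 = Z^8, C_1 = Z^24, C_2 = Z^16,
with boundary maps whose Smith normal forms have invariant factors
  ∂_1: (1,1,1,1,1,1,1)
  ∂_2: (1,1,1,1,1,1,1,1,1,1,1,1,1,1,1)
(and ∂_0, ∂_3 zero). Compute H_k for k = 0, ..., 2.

H_0 ≅ Z,  H_1 ≅ Z^2,  H_2 ≅ Z.

H_0: b_0 = 8 − 0 − 7 = 1; torsion from ∂_1 factors > 1: none. So H_0 ≅ Z.
H_1: b_1 = 24 − 7 − 15 = 2; torsion from ∂_2 factors > 1: none. So H_1 ≅ Z^2.
H_2: b_2 = 16 − 15 − 0 = 1; torsion from ∂_3 factors > 1: none. So H_2 ≅ Z.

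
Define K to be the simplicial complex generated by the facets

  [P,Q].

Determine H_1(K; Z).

H_1 ≅ 0.

Order the vertices as P < Q. Listing each simplex with vertices in this order, K has dimension 1 with simplices:

  0-simplices (2): P, Q
  1-simplices (1): PQ

Hence C_0 ≅ Z^2, C_1 ≅ Z^1.

Boundary ∂_1: C_1 → C_0 sends each edge [p,q] (with p < q) to q − p. For instance
  ∂PQ = Q − P.
This gives a 2×1 integer matrix of rank 1; reducing to Smith normal form yields diagonal entries (1).

Reading off H_k = ker ∂_k / im ∂_{k+1}:

  H_1: rank ker ∂_1 − rank ∂_2 = (1 − 1) − 0 = 0, and there is no ∂_2, so H_1 = 0.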